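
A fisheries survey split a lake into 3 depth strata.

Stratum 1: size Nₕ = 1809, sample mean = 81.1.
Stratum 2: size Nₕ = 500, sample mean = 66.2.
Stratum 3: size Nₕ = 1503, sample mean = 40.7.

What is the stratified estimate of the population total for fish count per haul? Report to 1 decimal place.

1: 1809·81.1 = 146709.9
2: 500·66.2 = 33100
3: 1503·40.7 = 61172.1
τ̂ = Σ Nₕx̄ₕ = 240982.0.

240982.0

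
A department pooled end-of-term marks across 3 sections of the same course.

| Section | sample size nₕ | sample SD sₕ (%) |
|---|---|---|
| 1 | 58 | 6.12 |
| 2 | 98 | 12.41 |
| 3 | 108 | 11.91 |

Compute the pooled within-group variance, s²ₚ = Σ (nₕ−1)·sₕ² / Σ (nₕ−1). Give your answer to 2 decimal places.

Degrees of freedom: 57 + 97 + 107 = 261.
Σ(nₕ−1)sₕ² = 57·37.4544 + 97·154.0081 + 107·141.8481 = 32251.4332.
s²ₚ = 32251.4332 / 261 = 123.5687... → 123.57.

123.57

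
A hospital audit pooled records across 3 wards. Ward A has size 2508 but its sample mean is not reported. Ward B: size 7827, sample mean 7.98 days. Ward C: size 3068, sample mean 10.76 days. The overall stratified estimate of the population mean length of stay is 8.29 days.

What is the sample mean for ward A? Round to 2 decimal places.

N = 2508 + 7827 + 3068 = 13403.
Overall total = μ·N = 8.29·13403 = 111110.87.
Subtract the known strata: 7827·7.98 + 3068·10.76 = 95471.14.
Remaining total for ward A: 111110.87 − 95471.14 = 15639.73.
Divide by its size: 15639.73 / 2508 = 6.2359... → 6.24.

6.24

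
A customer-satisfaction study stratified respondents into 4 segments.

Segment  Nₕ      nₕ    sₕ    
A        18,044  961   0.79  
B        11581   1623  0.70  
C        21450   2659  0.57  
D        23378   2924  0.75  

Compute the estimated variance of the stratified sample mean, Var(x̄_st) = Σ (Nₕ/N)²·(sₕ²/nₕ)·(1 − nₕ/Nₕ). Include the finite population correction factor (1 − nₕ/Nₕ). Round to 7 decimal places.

0.0000679

N = 74453; Wₕ = Nₕ/N.
segment A: (18044/74453)²·0.79²/961·(1 − 961/18044) = 0.0000361130
segment B: (11581/74453)²·0.70²/1623·(1 − 1623/11581) = 0.0000062810
segment C: (21450/74453)²·0.57²/2659·(1 − 2659/21450) = 0.0000088847
segment D: (23378/74453)²·0.75²/2924·(1 − 2924/23378) = 0.0000165946
Sum = 0.0000678733 → 0.0000679.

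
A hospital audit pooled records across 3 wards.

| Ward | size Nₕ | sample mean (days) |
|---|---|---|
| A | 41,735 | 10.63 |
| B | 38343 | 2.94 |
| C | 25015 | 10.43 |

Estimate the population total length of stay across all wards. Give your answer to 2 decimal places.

A: 41735·10.63 = 443643.05
B: 38343·2.94 = 112728.42
C: 25015·10.43 = 260906.45
τ̂ = Σ Nₕx̄ₕ = 817277.92.

817277.92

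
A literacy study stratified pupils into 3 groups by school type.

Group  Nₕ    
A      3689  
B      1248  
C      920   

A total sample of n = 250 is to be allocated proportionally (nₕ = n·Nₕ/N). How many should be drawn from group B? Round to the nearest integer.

N = 3689 + 1248 + 920 = 5857.
n_B = 250·1248/5857 = 53.270... → 53.

53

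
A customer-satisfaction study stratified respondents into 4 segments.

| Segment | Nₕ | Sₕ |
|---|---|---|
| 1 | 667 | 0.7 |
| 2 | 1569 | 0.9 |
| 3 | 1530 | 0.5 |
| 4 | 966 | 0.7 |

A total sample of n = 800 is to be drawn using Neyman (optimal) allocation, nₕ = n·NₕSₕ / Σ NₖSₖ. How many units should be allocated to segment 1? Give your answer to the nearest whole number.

112

Σ NₕSₕ = 667·0.7 + 1569·0.9 + 1530·0.5 + 966·0.7 = 3320.2.
Share for 1: 466.9/3320.2 = 0.14062.
n_1 = 800 × 0.14062 = 112.499... → 112.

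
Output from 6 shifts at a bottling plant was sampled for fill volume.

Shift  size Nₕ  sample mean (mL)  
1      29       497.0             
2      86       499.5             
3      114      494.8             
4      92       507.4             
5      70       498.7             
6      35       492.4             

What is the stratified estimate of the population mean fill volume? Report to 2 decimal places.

N = 426; weights Wₕ = Nₕ/N = (0.0681, 0.2019, 0.2676, 0.2160, 0.1643, 0.0822).
x̄_st = Σ Wₕ·x̄ₕ = 0.0681·497.0 + 0.2019·499.5 + 0.2676·494.8 + 0.2160·507.4 + 0.1643·498.7 + 0.0822·492.4 ≈ 499.0634...
→ 499.06.

499.06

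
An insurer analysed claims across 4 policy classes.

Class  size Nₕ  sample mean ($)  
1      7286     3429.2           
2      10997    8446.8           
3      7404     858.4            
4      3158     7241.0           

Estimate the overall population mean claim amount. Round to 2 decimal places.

N = 7286 + 10997 + 7404 + 3158 = 28845.
The stratified mean weights each stratum mean by its population share Nₕ/N.
Σ Nₕx̄ₕ = 7286·3429.2 + 10997·8446.8 + 7404·858.4 + 3158·7241.0 = 24985151.2 + 92889459.6 + 6355593.6 + 22867078 = 147097282.4.
Divide by N: 147097282.4 / 28845 = 5099.5764... → 5099.58.

5099.58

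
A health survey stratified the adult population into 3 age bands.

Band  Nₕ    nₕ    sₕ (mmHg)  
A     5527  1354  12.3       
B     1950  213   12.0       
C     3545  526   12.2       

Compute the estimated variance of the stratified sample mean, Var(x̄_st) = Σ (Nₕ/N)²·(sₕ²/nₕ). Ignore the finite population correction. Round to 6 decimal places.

N = 11022; Wₕ = Nₕ/N.
band A: (5527/11022)²·12.3²/1354 = 0.028096335
band B: (1950/11022)²·12.0²/213 = 0.021160762
band C: (3545/11022)²·12.2²/526 = 0.029271541
Sum = 0.078528638 → 0.078529.

0.078529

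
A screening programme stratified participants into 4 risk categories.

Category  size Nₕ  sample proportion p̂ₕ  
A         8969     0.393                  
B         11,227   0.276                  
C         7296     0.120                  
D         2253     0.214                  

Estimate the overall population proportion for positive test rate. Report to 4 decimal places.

Wₕ = Nₕ/N with N = 29745: 0.3015, 0.3774, 0.2453, 0.0757.
p̂_st = 0.3015·0.393 + 0.3774·0.276 + 0.2453·0.120 + 0.0757·0.214 ≈ 0.268318... → 0.2683.

0.2683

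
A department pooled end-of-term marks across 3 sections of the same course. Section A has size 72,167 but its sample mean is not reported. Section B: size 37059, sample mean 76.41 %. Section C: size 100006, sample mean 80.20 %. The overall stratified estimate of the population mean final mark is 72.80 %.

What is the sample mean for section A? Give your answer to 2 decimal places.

Σ Nₕx̄ₕ = N·μ, so 72167·x̄_A = 209232·72.80 − (37059·76.41 + 100006·80.20).
= 15232089.6 − 10852159.39 = 4379930.21.
x̄_A = 4379930.21 / 72167 = 60.6916... → 60.69.

60.69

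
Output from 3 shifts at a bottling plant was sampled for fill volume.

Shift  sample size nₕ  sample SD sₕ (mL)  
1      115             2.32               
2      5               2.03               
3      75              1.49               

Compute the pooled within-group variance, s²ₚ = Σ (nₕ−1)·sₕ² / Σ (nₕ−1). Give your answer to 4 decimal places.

4.1373

1: (115−1)·2.32² = 114·5.3824 = 613.5936
2: (5−1)·2.03² = 4·4.1209 = 16.4836
3: (75−1)·1.49² = 74·2.2201 = 164.2874
Numerator = 794.3646; denominator = Σ(nₕ−1) = 192.
s²ₚ = 794.3646/192 = 4.137316... → 4.1373.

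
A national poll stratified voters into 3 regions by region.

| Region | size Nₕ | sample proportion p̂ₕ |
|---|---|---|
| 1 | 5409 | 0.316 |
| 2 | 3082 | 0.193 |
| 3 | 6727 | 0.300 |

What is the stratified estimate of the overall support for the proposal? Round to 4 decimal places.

N = 5409 + 3082 + 6727 = 15218.
Overall proportion = Σ (Nₕ/N)·p̂ₕ.
Σ Nₕp̂ₕ = 1709.244 + 594.826 + 2018.1 = 4322.17.
4322.17 / 15218 = 0.284017... → 0.2840.

0.2840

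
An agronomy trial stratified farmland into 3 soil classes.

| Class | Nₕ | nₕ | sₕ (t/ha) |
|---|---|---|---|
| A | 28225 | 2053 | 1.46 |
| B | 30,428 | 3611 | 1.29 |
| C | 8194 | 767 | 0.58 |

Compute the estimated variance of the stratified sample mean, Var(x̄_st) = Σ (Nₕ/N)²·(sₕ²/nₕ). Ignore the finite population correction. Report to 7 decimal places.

0.0002872

N = 66847; Wₕ = Nₕ/N.
class A: (28225/66847)²·1.46²/2053 = 0.0001851061
class B: (30428/66847)²·1.29²/3611 = 0.0000954849
class C: (8194/66847)²·0.58²/767 = 0.0000065900
Sum = 0.0002871811 → 0.0002872.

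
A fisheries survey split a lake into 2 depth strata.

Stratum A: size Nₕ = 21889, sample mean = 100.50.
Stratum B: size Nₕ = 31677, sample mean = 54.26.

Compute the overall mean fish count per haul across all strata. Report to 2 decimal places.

x̄_st = (Σ Nₕx̄ₕ) / (Σ Nₕ) = (21889·100.50 + 31677·54.26) / 53566
= 3918638.52 / 53566 = 73.1553... → 73.16.

73.16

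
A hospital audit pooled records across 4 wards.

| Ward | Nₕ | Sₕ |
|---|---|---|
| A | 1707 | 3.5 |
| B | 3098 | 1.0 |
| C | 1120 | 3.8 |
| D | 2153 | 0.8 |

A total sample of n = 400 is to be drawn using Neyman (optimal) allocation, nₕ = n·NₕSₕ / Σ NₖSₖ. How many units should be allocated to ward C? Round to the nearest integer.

Σ NₕSₕ = 1707·3.5 + 3098·1.0 + 1120·3.8 + 2153·0.8 = 15050.9.
Share for C: 4256/15050.9 = 0.28277.
n_C = 400 × 0.28277 = 113.110... → 113.

113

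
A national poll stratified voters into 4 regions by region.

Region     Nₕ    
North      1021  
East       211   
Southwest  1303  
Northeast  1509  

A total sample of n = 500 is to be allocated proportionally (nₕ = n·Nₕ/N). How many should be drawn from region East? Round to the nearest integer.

Share of region East = 211/4044 = 0.05218.
Allocate 500 × 0.05218 = 26.088... → 26.

26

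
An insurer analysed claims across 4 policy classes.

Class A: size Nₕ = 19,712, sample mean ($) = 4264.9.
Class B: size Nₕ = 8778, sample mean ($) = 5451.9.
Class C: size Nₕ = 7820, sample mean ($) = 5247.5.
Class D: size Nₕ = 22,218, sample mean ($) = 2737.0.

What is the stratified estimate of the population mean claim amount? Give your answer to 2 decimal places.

N = 19712 + 8778 + 7820 + 22218 = 58528.
Weight each subgroup mean by Nₕ/N and sum.
Σ Nₕx̄ₕ = 19712·4264.9 + 8778·5451.9 + 7820·5247.5 + 22218·2737.0 = 84069708.8 + 47856778.2 + 41035450 + 60810666 = 233772603.
Divide by N: 233772603 / 58528 = 3994.2011... → 3994.20.

3994.20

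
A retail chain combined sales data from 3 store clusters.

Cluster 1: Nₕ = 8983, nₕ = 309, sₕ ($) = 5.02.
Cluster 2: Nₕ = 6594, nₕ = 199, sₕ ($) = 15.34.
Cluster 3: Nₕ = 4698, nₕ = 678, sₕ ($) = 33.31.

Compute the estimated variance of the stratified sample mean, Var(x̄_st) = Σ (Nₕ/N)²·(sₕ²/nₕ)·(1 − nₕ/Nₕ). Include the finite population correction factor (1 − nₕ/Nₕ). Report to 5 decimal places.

N = 20275. Term for each stratum: Wₕ²sₕ²/nₕ·(1−nₕ/Nₕ).
Var(x̄_st) = 0.01545852 + 0.12130129 + 0.07518599 = 0.21194580 → 0.21195.

0.21195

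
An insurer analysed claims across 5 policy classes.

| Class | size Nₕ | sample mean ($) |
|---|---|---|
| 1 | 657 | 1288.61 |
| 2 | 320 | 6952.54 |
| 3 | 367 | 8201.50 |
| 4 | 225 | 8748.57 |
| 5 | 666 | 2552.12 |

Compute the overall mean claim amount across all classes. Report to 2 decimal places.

4362.20

N = 2235; weights Wₕ = Nₕ/N = (0.2940, 0.1432, 0.1642, 0.1007, 0.2980).
x̄_st = Σ Wₕ·x̄ₕ = 0.2940·1288.61 + 0.1432·6952.54 + 0.1642·8201.50 + 0.1007·8748.57 + 0.2980·2552.12 ≈ 4362.2014...
→ 4362.20.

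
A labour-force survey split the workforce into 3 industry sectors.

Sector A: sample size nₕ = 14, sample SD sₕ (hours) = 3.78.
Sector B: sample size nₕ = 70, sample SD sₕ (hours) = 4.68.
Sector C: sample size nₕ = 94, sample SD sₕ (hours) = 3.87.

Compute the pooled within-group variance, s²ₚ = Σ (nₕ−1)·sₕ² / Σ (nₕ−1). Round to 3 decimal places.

17.656

Degrees of freedom: 13 + 69 + 93 = 175.
Σ(nₕ−1)sₕ² = 13·14.2884 + 69·21.9024 + 93·14.9769 = 3089.8665.
s²ₚ = 3089.8665 / 175 = 17.65638 → 17.656.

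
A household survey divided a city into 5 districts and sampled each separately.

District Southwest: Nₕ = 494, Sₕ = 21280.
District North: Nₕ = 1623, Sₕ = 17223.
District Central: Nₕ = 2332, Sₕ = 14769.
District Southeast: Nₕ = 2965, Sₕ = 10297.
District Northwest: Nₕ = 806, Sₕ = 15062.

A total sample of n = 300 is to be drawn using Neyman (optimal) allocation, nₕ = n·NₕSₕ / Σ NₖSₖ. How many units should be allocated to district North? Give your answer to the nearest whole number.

Σ NₕSₕ = 494·21280 + 1623·17223 + 2332·14769 + 2965·10297 + 806·15062 = 115577134.
Share for North: 27952929/115577134 = 0.24186.
n_North = 300 × 0.24186 = 72.557... → 73.

73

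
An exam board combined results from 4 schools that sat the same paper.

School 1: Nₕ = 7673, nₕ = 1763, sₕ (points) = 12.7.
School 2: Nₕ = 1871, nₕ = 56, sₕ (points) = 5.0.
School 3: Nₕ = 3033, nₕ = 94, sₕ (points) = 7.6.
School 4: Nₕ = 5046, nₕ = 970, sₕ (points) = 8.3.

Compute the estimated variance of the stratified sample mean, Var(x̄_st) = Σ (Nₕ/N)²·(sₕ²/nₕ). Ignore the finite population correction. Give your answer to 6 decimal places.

N = 17623. Term for each stratum: Wₕ²sₕ²/nₕ.
Var(x̄_st) = 0.017343065 + 0.005031991 + 0.018200548 + 0.005822631 = 0.046398235 → 0.046398.

0.046398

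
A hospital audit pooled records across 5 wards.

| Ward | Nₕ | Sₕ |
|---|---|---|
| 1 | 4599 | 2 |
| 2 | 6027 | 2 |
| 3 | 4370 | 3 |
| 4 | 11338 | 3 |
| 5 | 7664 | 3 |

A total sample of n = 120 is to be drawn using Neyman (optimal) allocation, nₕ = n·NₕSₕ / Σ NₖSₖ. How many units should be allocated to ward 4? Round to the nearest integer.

Σ NₕSₕ = 4599·2 + 6027·2 + 4370·3 + 11338·3 + 7664·3 = 91368.
Share for 4: 34014/91368 = 0.37227.
n_4 = 120 × 0.37227 = 44.673... → 45.

45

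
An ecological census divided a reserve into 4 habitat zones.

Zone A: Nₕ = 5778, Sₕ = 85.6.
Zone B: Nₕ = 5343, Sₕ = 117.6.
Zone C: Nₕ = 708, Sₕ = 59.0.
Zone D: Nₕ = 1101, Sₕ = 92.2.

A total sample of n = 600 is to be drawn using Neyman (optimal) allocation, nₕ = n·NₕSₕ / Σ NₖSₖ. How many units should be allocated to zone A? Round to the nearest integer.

Σ NₕSₕ = 5778·85.6 + 5343·117.6 + 708·59.0 + 1101·92.2 = 1266217.8.
Share for A: 494596.8/1266217.8 = 0.39061.
n_A = 600 × 0.39061 = 234.366... → 234.

234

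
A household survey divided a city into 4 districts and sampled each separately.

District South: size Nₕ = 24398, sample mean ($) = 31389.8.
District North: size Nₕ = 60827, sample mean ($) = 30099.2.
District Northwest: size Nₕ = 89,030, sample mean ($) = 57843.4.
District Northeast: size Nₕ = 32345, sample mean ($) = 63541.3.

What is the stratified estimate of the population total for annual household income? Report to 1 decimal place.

South: 24398·31389.8 = 765848340.4
North: 60827·30099.2 = 1830844038.4
Northwest: 89030·57843.4 = 5149797902
Northeast: 32345·63541.3 = 2055243348.5
τ̂ = Σ Nₕx̄ₕ = 9801733629.3.

9801733629.3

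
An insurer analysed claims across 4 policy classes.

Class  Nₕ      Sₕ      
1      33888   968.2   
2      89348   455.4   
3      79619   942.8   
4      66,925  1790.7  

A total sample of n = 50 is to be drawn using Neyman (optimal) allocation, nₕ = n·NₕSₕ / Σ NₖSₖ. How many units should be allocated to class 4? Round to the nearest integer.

22

1: NₕSₕ = 33888·968.2 = 32810361.6
2: NₕSₕ = 89348·455.4 = 40689079.2
3: NₕSₕ = 79619·942.8 = 75064793.2
4: NₕSₕ = 66925·1790.7 = 119842597.5
Σ NₕSₕ = 268406831.5.
n_4 = 50·119842597.5/268406831.5 = 22.325... → 22.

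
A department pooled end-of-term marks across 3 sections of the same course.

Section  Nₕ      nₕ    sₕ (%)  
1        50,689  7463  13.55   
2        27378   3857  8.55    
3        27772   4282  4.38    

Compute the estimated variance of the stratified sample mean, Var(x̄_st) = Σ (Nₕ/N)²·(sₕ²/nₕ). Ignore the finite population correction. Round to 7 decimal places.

N = 105839; Wₕ = Nₕ/N.
section 1: (50689/105839)²·13.55²/7463 = 0.0056428842
section 2: (27378/105839)²·8.55²/3857 = 0.0012682199
section 3: (27772/105839)²·4.38²/4282 = 0.0003084782
Sum = 0.0072195823 → 0.0072196.

0.0072196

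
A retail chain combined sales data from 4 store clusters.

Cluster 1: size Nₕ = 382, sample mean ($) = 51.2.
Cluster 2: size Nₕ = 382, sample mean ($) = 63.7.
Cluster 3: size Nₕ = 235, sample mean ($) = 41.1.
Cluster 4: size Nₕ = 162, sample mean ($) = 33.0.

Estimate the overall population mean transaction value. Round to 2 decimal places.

x̄_st = (Σ Nₕx̄ₕ) / (Σ Nₕ) = (382·51.2 + 382·63.7 + 235·41.1 + 162·33.0) / 1161
= 58896.3 / 1161 = 50.7289... → 50.73.

50.73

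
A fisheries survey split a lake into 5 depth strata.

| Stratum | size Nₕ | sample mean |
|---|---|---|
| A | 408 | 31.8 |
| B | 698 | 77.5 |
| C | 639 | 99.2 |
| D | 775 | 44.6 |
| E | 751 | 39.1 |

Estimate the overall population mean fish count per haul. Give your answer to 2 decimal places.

59.43

x̄_st = (Σ Nₕx̄ₕ) / (Σ Nₕ) = (408·31.8 + 698·77.5 + 639·99.2 + 775·44.6 + 751·39.1) / 3271
= 194387.3 / 3271 = 59.4275... → 59.43.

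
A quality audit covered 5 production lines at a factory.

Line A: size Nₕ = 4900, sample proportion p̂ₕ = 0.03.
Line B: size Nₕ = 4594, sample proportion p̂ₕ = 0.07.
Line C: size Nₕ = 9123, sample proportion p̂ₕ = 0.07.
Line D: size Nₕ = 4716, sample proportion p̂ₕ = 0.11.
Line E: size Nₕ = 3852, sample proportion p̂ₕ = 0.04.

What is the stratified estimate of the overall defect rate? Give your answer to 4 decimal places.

0.0655

N = 4900 + 4594 + 9123 + 4716 + 3852 = 27185.
Overall proportion = Σ (Nₕ/N)·p̂ₕ.
Σ Nₕp̂ₕ = 147 + 321.58 + 638.61 + 518.76 + 154.08 = 1780.03.
1780.03 / 27185 = 0.065478... → 0.0655.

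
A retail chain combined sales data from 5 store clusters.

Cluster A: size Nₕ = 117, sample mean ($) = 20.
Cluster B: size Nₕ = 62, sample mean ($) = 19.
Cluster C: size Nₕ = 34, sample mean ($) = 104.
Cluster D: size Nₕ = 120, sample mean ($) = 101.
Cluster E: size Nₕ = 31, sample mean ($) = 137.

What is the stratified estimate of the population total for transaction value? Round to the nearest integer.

23421

A: 117·20 = 2340
B: 62·19 = 1178
C: 34·104 = 3536
D: 120·101 = 12120
E: 31·137 = 4247
τ̂ = Σ Nₕx̄ₕ = 23421.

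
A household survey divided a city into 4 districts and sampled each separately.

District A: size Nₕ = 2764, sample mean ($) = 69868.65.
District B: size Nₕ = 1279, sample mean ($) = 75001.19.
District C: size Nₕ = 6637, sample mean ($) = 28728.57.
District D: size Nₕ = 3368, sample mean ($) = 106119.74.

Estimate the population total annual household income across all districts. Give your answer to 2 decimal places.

837126274.02

A: 2764·69868.65 = 193116948.6
B: 1279·75001.19 = 95926522.01
C: 6637·28728.57 = 190671519.09
D: 3368·106119.74 = 357411284.32
τ̂ = Σ Nₕx̄ₕ = 837126274.02.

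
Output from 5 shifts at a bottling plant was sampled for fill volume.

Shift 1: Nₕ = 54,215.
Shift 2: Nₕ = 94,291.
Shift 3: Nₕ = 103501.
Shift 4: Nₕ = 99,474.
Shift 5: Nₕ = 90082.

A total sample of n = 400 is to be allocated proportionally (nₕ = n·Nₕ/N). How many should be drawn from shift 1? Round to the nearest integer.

49

N = 54215 + 94291 + 103501 + 99474 + 90082 = 441563.
n_1 = 400·54215/441563 = 49.112... → 49.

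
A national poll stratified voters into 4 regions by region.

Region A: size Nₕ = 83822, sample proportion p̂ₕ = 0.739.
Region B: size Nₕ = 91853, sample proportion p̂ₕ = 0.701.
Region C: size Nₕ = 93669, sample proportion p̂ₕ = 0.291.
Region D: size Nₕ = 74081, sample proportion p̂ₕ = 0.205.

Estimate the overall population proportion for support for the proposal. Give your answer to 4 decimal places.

Wₕ = Nₕ/N with N = 343425: 0.2441, 0.2675, 0.2727, 0.2157.
p̂_st = 0.2441·0.739 + 0.2675·0.701 + 0.2727·0.291 + 0.2157·0.205 ≈ 0.491454... → 0.4915.

0.4915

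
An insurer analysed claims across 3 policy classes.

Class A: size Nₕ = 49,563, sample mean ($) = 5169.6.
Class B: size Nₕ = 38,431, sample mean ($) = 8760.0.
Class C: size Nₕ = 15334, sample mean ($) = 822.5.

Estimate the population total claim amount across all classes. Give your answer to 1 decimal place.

Estimate total by summing Nₕ·x̄ₕ over strata.
49563·5169.6 + 38431·8760.0 + 15334·822.5 = 256220884.8 + 336655560 + 12612215 = 605488659.8.

605488659.8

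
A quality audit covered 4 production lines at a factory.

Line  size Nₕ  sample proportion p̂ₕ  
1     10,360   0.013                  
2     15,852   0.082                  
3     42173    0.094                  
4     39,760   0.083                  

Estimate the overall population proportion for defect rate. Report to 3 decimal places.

N = 10360 + 15852 + 42173 + 39760 = 108145.
Overall proportion = Σ (Nₕ/N)·p̂ₕ.
Σ Nₕp̂ₕ = 134.68 + 1299.864 + 3964.262 + 3300.08 = 8698.886.
8698.886 / 108145 = 0.08044... → 0.080.

0.080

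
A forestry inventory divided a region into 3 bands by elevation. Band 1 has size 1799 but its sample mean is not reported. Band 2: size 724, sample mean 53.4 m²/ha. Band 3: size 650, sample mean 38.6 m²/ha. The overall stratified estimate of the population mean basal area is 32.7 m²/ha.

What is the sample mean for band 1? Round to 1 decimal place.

22.2

N = 1799 + 724 + 650 = 3173.
Overall total = μ·N = 32.7·3173 = 103757.1.
Subtract the known strata: 724·53.4 + 650·38.6 = 63751.6.
Remaining total for band 1: 103757.1 − 63751.6 = 40005.5.
Divide by its size: 40005.5 / 1799 = 22.238... → 22.2.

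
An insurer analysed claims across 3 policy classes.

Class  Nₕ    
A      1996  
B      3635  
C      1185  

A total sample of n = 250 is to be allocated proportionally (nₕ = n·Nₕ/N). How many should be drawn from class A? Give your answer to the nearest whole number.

73

Share of class A = 1996/6816 = 0.29284.
Allocate 250 × 0.29284 = 73.210... → 73.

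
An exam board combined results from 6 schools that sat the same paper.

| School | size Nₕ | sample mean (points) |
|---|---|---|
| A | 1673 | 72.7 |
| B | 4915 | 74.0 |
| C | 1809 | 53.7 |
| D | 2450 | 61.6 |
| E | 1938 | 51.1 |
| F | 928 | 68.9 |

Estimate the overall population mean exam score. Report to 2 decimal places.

N = 1673 + 4915 + 1809 + 2450 + 1938 + 928 = 13713.
The stratified mean weights each stratum mean by its population share Nₕ/N.
Σ Nₕx̄ₕ = 1673·72.7 + 4915·74.0 + 1809·53.7 + 2450·61.6 + 1938·51.1 + 928·68.9 = 121627.1 + 363710 + 97143.3 + 150920 + 99031.8 + 63939.2 = 896371.4.
Divide by N: 896371.4 / 13713 = 65.3665... → 65.37.

65.37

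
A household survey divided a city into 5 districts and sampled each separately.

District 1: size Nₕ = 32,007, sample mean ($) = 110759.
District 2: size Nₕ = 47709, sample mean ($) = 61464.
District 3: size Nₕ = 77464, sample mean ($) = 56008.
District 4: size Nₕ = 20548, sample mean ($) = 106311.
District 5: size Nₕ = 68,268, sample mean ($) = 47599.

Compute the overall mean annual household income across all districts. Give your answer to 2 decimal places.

66058.07

N = 32007 + 47709 + 77464 + 20548 + 68268 = 245996.
The stratified mean weights each stratum mean by its population share Nₕ/N.
Σ Nₕx̄ₕ = 32007·110759 + 47709·61464 + 77464·56008 + 20548·106311 + 68268·47599 = 3545063313 + 2932385976 + 4338603712 + 2184478428 + 3249488532 = 16250019961.
Divide by N: 16250019961 / 245996 = 66058.0658... → 66058.07.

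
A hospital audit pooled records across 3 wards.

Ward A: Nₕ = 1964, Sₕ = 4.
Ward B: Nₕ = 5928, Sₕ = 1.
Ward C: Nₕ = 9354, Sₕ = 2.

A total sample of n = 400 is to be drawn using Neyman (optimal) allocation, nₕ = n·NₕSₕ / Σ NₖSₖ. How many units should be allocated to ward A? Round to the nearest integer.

A: NₕSₕ = 1964·4 = 7856
B: NₕSₕ = 5928·1 = 5928
C: NₕSₕ = 9354·2 = 18708
Σ NₕSₕ = 32492.
n_A = 400·7856/32492 = 96.713... → 97.

97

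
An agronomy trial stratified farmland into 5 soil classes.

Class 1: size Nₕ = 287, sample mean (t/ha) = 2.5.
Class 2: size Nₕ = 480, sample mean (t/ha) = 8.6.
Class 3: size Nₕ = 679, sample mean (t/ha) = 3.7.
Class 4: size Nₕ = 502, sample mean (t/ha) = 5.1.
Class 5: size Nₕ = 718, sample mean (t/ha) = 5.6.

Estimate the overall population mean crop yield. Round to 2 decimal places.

N = 287 + 480 + 679 + 502 + 718 = 2666.
Overall mean = Σ (Nₕ/N)·x̄ₕ — weight by population share, not a simple average.
Σ Nₕx̄ₕ = 287·2.5 + 480·8.6 + 679·3.7 + 502·5.1 + 718·5.6 = 717.5 + 4128 + 2512.3 + 2560.2 + 4020.8 = 13938.8.
Divide by N: 13938.8 / 2666 = 5.2284... → 5.23.

5.23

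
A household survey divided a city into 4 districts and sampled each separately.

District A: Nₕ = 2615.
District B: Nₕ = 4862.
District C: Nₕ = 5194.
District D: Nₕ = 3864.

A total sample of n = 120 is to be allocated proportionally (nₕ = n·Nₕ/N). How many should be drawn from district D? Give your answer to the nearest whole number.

Share of district D = 3864/16535 = 0.23369.
Allocate 120 × 0.23369 = 28.042... → 28.

28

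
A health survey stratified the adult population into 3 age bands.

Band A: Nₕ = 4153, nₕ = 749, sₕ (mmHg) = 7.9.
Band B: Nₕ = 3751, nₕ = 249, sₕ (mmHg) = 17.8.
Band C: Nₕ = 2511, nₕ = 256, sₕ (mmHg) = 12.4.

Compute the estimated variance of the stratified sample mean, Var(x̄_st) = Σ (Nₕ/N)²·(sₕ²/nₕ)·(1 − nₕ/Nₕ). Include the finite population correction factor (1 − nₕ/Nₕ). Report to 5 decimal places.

N = 10415. Term for each stratum: Wₕ²sₕ²/nₕ·(1−nₕ/Nₕ).
Var(x̄_st) = 0.01085939 + 0.15409385 + 0.03135293 = 0.19630617 → 0.19631.

0.19631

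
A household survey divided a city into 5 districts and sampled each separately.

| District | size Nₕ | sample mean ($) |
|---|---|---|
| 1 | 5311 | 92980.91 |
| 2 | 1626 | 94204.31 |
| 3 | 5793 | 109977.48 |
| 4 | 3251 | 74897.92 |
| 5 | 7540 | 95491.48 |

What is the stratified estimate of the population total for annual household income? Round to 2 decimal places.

2247596259.83

1: 5311·92980.91 = 493821613.01
2: 1626·94204.31 = 153176208.06
3: 5793·109977.48 = 637099541.64
4: 3251·74897.92 = 243493137.92
5: 7540·95491.48 = 720005759.2
τ̂ = Σ Nₕx̄ₕ = 2247596259.83.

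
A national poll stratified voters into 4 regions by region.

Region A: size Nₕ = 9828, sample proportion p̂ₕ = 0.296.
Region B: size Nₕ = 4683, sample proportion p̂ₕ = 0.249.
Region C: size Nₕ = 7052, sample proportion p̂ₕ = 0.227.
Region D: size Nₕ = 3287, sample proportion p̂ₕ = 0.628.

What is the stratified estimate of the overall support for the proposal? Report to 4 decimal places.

0.3115

N = 9828 + 4683 + 7052 + 3287 = 24850.
Overall proportion = Σ (Nₕ/N)·p̂ₕ.
Σ Nₕp̂ₕ = 2909.088 + 1166.067 + 1600.804 + 2064.236 = 7740.195.
7740.195 / 24850 = 0.311477... → 0.3115.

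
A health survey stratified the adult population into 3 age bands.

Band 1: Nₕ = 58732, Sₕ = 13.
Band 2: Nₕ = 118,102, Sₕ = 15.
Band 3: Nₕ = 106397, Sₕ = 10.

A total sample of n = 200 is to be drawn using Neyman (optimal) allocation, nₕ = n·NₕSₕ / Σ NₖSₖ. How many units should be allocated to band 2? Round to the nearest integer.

98

Σ NₕSₕ = 58732·13 + 118102·15 + 106397·10 = 3599016.
Share for 2: 1771530/3599016 = 0.49223.
n_2 = 200 × 0.49223 = 98.445... → 98.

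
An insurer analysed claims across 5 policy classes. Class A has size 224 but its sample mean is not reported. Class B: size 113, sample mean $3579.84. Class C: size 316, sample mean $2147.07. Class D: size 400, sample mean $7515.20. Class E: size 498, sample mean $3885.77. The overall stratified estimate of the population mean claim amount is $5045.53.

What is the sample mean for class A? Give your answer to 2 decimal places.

N = 224 + 113 + 316 + 400 + 498 = 1551.
Overall total = μ·N = 5045.53·1551 = 7825617.03.
Subtract the known strata: 113·3579.84 + 316·2147.07 + 400·7515.20 + 498·3885.77 = 6024189.5.
Remaining total for class A: 7825617.03 − 6024189.5 = 1801427.53.
Divide by its size: 1801427.53 / 224 = 8042.0872... → 8042.09.

8042.09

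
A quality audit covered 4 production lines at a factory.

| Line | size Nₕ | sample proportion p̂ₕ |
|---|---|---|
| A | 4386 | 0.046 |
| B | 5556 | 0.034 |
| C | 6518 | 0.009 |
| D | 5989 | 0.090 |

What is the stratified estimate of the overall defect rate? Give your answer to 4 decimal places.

0.0440

Wₕ = Nₕ/N with N = 22449: 0.1954, 0.2475, 0.2903, 0.2668.
p̂_st = 0.1954·0.046 + 0.2475·0.034 + 0.2903·0.009 + 0.2668·0.090 ≈ 0.044026... → 0.0440.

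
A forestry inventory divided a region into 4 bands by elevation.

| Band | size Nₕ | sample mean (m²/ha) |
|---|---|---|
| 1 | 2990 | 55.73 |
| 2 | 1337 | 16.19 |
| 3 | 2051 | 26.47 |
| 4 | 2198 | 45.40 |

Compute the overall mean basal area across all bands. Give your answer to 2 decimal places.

x̄_st = (Σ Nₕx̄ₕ) / (Σ Nₕ) = (2990·55.73 + 1337·16.19 + 2051·26.47 + 2198·45.40) / 8576
= 342357.9 / 8576 = 39.9205... → 39.92.

39.92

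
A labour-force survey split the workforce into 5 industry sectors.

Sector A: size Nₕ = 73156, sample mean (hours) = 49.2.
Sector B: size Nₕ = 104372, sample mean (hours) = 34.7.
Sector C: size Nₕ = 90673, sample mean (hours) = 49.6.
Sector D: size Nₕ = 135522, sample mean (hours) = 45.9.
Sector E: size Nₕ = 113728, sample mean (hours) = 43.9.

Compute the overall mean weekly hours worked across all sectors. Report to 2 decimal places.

44.32

N = 73156 + 104372 + 90673 + 135522 + 113728 = 517451.
The stratified mean weights each stratum mean by its population share Nₕ/N.
Σ Nₕx̄ₕ = 73156·49.2 + 104372·34.7 + 90673·49.6 + 135522·45.9 + 113728·43.9 = 3599275.2 + 3621708.4 + 4497380.8 + 6220459.8 + 4992659.2 = 22931483.4.
Divide by N: 22931483.4 / 517451 = 44.3162... → 44.32.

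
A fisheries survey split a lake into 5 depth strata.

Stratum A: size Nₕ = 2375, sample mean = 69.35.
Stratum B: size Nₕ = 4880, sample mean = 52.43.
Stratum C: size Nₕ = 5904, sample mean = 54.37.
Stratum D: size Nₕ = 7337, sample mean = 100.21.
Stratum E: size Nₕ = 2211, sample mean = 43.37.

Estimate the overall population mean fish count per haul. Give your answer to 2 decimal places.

69.26

N = 22707; weights Wₕ = Nₕ/N = (0.1046, 0.2149, 0.2600, 0.3231, 0.0974).
x̄_st = Σ Wₕ·x̄ₕ = 0.1046·69.35 + 0.2149·52.43 + 0.2600·54.37 + 0.3231·100.21 + 0.0974·43.37 ≈ 69.2604...
→ 69.26.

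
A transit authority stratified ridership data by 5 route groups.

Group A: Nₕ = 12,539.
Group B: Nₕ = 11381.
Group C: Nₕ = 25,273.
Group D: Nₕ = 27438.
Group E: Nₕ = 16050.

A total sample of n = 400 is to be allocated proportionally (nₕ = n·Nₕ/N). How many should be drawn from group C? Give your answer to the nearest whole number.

Share of group C = 25273/92681 = 0.27269.
Allocate 400 × 0.27269 = 109.075... → 109.

109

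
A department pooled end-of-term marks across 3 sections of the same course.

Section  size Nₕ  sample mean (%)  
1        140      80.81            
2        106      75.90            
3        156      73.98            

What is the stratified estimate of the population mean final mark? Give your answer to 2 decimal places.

N = 140 + 106 + 156 = 402.
Overall mean = Σ (Nₕ/N)·x̄ₕ — weight by population share, not a simple average.
Σ Nₕx̄ₕ = 140·80.81 + 106·75.90 + 156·73.98 = 11313.4 + 8045.4 + 11540.88 = 30899.68.
Divide by N: 30899.68 / 402 = 76.8649... → 76.86.

76.86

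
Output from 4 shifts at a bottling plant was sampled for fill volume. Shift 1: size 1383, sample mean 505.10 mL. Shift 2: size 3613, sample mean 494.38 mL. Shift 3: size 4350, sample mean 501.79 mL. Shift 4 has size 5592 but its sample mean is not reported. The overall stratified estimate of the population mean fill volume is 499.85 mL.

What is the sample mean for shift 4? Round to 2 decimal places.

500.58

N = 1383 + 3613 + 4350 + 5592 = 14938.
Overall total = μ·N = 499.85·14938 = 7466759.3.
Subtract the known strata: 1383·505.10 + 3613·494.38 + 4350·501.79 = 4667534.74.
Remaining total for shift 4: 7466759.3 − 4667534.74 = 2799224.56.
Divide by its size: 2799224.56 / 5592 = 500.5766... → 500.58.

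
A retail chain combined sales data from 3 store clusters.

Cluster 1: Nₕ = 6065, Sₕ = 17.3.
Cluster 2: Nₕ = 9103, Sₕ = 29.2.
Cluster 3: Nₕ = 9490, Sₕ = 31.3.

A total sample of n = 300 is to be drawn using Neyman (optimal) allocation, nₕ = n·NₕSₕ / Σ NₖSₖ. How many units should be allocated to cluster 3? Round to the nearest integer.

133

1: NₕSₕ = 6065·17.3 = 104924.5
2: NₕSₕ = 9103·29.2 = 265807.6
3: NₕSₕ = 9490·31.3 = 297037
Σ NₕSₕ = 667769.1.
n_3 = 300·297037/667769.1 = 133.446... → 133.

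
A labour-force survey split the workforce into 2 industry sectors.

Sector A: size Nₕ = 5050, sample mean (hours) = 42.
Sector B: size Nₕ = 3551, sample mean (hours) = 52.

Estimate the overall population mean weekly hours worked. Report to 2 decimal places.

46.13

N = 5050 + 3551 = 8601.
Overall mean = Σ (Nₕ/N)·x̄ₕ — weight by population share, not a simple average.
Σ Nₕx̄ₕ = 5050·42 + 3551·52 = 212100 + 184652 = 396752.
Divide by N: 396752 / 8601 = 46.1286... → 46.13.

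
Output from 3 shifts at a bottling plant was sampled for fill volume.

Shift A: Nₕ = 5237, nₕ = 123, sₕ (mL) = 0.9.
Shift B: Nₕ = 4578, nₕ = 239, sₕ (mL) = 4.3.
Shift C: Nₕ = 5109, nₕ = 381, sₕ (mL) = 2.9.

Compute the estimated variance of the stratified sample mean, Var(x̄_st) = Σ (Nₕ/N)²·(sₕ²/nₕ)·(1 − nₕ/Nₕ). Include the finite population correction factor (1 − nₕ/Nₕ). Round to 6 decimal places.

0.010086

N = 14924; Wₕ = Nₕ/N.
shift A: (5237/14924)²·0.9²/123·(1 − 123/5237) = 0.000791868
shift B: (4578/14924)²·4.3²/239·(1 − 239/4578) = 0.006899760
shift C: (5109/14924)²·2.9²/381·(1 − 381/5109) = 0.002393944
Sum = 0.010085571 → 0.010086.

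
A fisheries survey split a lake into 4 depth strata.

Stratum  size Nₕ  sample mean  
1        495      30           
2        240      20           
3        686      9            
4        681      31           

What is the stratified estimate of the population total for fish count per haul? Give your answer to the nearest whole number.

46935

Estimate total by summing Nₕ·x̄ₕ over strata.
495·30 + 240·20 + 686·9 + 681·31 = 14850 + 4800 + 6174 + 21111 = 46935.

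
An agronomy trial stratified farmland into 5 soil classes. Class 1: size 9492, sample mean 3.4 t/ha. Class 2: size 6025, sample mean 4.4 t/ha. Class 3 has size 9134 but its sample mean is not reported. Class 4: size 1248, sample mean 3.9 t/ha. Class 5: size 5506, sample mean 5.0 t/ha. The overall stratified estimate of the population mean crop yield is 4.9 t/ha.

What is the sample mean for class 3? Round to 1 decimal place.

6.9

N = 9492 + 6025 + 9134 + 1248 + 5506 = 31405.
Overall total = μ·N = 4.9·31405 = 153884.5.
Subtract the known strata: 9492·3.4 + 6025·4.4 + 1248·3.9 + 5506·5.0 = 91180.
Remaining total for class 3: 153884.5 − 91180 = 62704.5.
Divide by its size: 62704.5 / 9134 = 6.865... → 6.9.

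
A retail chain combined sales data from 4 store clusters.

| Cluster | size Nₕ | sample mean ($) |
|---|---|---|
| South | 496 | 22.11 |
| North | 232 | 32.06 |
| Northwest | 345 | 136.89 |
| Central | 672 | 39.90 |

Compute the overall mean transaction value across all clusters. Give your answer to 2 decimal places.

52.98

N = 496 + 232 + 345 + 672 = 1745.
Weight each subgroup mean by Nₕ/N and sum.
Σ Nₕx̄ₕ = 496·22.11 + 232·32.06 + 345·136.89 + 672·39.90 = 10966.56 + 7437.92 + 47227.05 + 26812.8 = 92444.33.
Divide by N: 92444.33 / 1745 = 52.9767... → 52.98.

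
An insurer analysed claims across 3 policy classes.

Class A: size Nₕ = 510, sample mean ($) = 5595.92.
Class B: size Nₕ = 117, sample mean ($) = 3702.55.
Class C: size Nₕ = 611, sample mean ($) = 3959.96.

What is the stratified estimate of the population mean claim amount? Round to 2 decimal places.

4609.57

N = 510 + 117 + 611 = 1238.
Overall mean = Σ (Nₕ/N)·x̄ₕ — weight by population share, not a simple average.
Σ Nₕx̄ₕ = 510·5595.92 + 117·3702.55 + 611·3959.96 = 2853919.2 + 433198.35 + 2419535.56 = 5706653.11.
Divide by N: 5706653.11 / 1238 = 4609.5744... → 4609.57.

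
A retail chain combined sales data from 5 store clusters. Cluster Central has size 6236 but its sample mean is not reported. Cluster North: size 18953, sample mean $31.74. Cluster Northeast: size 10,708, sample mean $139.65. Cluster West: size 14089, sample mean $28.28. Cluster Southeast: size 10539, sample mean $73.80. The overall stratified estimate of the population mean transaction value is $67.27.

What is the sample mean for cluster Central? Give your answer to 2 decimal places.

Σ Nₕx̄ₕ = N·μ, so 6236·x̄_Central = 60525·67.27 − (18953·31.74 + 10708·139.65 + 14089·28.28 + 10539·73.80).
= 4071516.75 − 3273155.54 = 798361.21.
x̄_Central = 798361.21 / 6236 = 128.0246... → 128.02.

128.02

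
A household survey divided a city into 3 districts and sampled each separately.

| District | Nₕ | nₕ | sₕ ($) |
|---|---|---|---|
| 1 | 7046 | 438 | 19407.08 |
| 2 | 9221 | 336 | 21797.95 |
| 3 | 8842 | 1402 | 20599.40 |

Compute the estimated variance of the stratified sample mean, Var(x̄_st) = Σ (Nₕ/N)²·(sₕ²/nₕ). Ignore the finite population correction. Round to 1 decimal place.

295962.2

N = 25109. Term for each stratum: Wₕ²sₕ²/nₕ.
Var(x̄_st) = 67713.1045 + 190716.9257 + 37532.1390 = 295962.1692 → 295962.2.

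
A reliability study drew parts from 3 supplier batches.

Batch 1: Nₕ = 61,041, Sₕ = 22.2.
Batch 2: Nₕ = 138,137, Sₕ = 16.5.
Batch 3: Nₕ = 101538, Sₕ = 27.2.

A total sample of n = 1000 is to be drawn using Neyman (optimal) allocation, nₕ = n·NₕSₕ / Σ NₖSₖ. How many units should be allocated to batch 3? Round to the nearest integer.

1: NₕSₕ = 61041·22.2 = 1355110.2
2: NₕSₕ = 138137·16.5 = 2279260.5
3: NₕSₕ = 101538·27.2 = 2761833.6
Σ NₕSₕ = 6396204.3.
n_3 = 1000·2761833.6/6396204.3 = 431.793... → 432.

432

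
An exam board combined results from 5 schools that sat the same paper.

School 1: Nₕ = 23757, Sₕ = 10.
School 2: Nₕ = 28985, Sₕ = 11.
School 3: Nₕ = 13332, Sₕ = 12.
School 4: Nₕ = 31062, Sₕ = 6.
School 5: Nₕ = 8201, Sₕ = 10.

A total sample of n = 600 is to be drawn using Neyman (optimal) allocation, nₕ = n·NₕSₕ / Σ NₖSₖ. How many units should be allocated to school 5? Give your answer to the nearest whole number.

50

Σ NₕSₕ = 23757·10 + 28985·11 + 13332·12 + 31062·6 + 8201·10 = 984771.
Share for 5: 82010/984771 = 0.08328.
n_5 = 600 × 0.08328 = 49.967... → 50.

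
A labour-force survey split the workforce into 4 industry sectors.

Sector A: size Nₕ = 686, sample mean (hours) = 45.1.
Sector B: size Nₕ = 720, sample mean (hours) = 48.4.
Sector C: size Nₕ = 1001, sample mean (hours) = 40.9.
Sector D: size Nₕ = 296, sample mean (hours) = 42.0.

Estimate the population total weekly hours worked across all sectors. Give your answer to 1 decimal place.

Estimate total by summing Nₕ·x̄ₕ over strata.
686·45.1 + 720·48.4 + 1001·40.9 + 296·42.0 = 30938.6 + 34848 + 40940.9 + 12432 = 119159.5.

119159.5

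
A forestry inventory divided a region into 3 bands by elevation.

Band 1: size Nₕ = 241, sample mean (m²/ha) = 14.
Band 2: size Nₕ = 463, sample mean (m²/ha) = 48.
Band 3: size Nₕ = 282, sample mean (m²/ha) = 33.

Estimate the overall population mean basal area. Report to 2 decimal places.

x̄_st = (Σ Nₕx̄ₕ) / (Σ Nₕ) = (241·14 + 463·48 + 282·33) / 986
= 34904 / 986 = 35.3996... → 35.40.

35.40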